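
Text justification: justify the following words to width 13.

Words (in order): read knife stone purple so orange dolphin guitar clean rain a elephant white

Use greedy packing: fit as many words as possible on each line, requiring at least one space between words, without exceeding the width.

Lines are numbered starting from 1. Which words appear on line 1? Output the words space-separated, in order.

Answer: read knife

Derivation:
Line 1: ['read', 'knife'] (min_width=10, slack=3)
Line 2: ['stone', 'purple'] (min_width=12, slack=1)
Line 3: ['so', 'orange'] (min_width=9, slack=4)
Line 4: ['dolphin'] (min_width=7, slack=6)
Line 5: ['guitar', 'clean'] (min_width=12, slack=1)
Line 6: ['rain', 'a'] (min_width=6, slack=7)
Line 7: ['elephant'] (min_width=8, slack=5)
Line 8: ['white'] (min_width=5, slack=8)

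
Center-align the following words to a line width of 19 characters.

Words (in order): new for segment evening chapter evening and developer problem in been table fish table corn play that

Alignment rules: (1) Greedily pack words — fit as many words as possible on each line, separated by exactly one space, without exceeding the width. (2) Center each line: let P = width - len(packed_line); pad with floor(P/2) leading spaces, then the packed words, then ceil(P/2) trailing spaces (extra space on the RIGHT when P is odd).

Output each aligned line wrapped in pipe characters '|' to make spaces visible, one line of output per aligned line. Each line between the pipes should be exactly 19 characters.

Line 1: ['new', 'for', 'segment'] (min_width=15, slack=4)
Line 2: ['evening', 'chapter'] (min_width=15, slack=4)
Line 3: ['evening', 'and'] (min_width=11, slack=8)
Line 4: ['developer', 'problem'] (min_width=17, slack=2)
Line 5: ['in', 'been', 'table', 'fish'] (min_width=18, slack=1)
Line 6: ['table', 'corn', 'play'] (min_width=15, slack=4)
Line 7: ['that'] (min_width=4, slack=15)

Answer: |  new for segment  |
|  evening chapter  |
|    evening and    |
| developer problem |
|in been table fish |
|  table corn play  |
|       that        |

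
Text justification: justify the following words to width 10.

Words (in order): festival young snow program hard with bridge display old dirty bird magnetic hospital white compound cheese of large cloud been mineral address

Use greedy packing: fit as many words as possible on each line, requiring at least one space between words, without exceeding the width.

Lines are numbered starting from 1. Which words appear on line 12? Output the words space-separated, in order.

Line 1: ['festival'] (min_width=8, slack=2)
Line 2: ['young', 'snow'] (min_width=10, slack=0)
Line 3: ['program'] (min_width=7, slack=3)
Line 4: ['hard', 'with'] (min_width=9, slack=1)
Line 5: ['bridge'] (min_width=6, slack=4)
Line 6: ['display'] (min_width=7, slack=3)
Line 7: ['old', 'dirty'] (min_width=9, slack=1)
Line 8: ['bird'] (min_width=4, slack=6)
Line 9: ['magnetic'] (min_width=8, slack=2)
Line 10: ['hospital'] (min_width=8, slack=2)
Line 11: ['white'] (min_width=5, slack=5)
Line 12: ['compound'] (min_width=8, slack=2)
Line 13: ['cheese', 'of'] (min_width=9, slack=1)
Line 14: ['large'] (min_width=5, slack=5)
Line 15: ['cloud', 'been'] (min_width=10, slack=0)
Line 16: ['mineral'] (min_width=7, slack=3)
Line 17: ['address'] (min_width=7, slack=3)

Answer: compound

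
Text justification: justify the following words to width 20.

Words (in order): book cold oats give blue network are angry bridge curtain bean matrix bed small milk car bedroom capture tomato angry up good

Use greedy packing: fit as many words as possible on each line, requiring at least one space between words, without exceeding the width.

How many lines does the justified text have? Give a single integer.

Answer: 7

Derivation:
Line 1: ['book', 'cold', 'oats', 'give'] (min_width=19, slack=1)
Line 2: ['blue', 'network', 'are'] (min_width=16, slack=4)
Line 3: ['angry', 'bridge', 'curtain'] (min_width=20, slack=0)
Line 4: ['bean', 'matrix', 'bed'] (min_width=15, slack=5)
Line 5: ['small', 'milk', 'car'] (min_width=14, slack=6)
Line 6: ['bedroom', 'capture'] (min_width=15, slack=5)
Line 7: ['tomato', 'angry', 'up', 'good'] (min_width=20, slack=0)
Total lines: 7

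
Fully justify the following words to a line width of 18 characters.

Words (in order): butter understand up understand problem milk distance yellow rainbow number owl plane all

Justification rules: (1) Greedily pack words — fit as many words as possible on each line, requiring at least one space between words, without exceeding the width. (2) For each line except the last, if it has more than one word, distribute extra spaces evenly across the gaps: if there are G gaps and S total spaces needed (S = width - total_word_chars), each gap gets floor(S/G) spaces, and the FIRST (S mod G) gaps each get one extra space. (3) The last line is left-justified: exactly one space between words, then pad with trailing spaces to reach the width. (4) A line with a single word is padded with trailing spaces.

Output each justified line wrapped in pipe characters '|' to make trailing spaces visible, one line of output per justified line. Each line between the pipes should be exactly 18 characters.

Answer: |butter  understand|
|up      understand|
|problem       milk|
|distance    yellow|
|rainbow number owl|
|plane all         |

Derivation:
Line 1: ['butter', 'understand'] (min_width=17, slack=1)
Line 2: ['up', 'understand'] (min_width=13, slack=5)
Line 3: ['problem', 'milk'] (min_width=12, slack=6)
Line 4: ['distance', 'yellow'] (min_width=15, slack=3)
Line 5: ['rainbow', 'number', 'owl'] (min_width=18, slack=0)
Line 6: ['plane', 'all'] (min_width=9, slack=9)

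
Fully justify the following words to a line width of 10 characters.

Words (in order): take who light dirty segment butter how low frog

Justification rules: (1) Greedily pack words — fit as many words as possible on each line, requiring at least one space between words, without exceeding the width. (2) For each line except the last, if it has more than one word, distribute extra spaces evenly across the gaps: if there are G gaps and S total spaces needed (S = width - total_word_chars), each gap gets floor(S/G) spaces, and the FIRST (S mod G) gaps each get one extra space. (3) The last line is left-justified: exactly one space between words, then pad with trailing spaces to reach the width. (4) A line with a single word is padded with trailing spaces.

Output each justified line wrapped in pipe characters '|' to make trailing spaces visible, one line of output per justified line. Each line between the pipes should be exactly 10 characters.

Answer: |take   who|
|light     |
|dirty     |
|segment   |
|butter how|
|low frog  |

Derivation:
Line 1: ['take', 'who'] (min_width=8, slack=2)
Line 2: ['light'] (min_width=5, slack=5)
Line 3: ['dirty'] (min_width=5, slack=5)
Line 4: ['segment'] (min_width=7, slack=3)
Line 5: ['butter', 'how'] (min_width=10, slack=0)
Line 6: ['low', 'frog'] (min_width=8, slack=2)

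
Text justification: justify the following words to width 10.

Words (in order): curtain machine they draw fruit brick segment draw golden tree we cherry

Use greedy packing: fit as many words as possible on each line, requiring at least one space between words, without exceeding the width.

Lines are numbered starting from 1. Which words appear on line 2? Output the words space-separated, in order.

Answer: machine

Derivation:
Line 1: ['curtain'] (min_width=7, slack=3)
Line 2: ['machine'] (min_width=7, slack=3)
Line 3: ['they', 'draw'] (min_width=9, slack=1)
Line 4: ['fruit'] (min_width=5, slack=5)
Line 5: ['brick'] (min_width=5, slack=5)
Line 6: ['segment'] (min_width=7, slack=3)
Line 7: ['draw'] (min_width=4, slack=6)
Line 8: ['golden'] (min_width=6, slack=4)
Line 9: ['tree', 'we'] (min_width=7, slack=3)
Line 10: ['cherry'] (min_width=6, slack=4)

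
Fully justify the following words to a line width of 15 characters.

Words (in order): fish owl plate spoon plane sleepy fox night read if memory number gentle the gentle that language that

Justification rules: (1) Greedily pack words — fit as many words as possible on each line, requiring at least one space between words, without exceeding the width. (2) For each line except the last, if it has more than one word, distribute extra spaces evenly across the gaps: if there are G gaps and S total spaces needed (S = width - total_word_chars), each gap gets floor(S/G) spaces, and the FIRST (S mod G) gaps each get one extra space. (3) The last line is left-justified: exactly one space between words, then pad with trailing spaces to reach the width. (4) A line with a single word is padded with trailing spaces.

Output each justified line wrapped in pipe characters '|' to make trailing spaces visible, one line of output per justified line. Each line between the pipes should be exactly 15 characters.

Answer: |fish  owl plate|
|spoon     plane|
|sleepy      fox|
|night  read  if|
|memory   number|
|gentle      the|
|gentle     that|
|language that  |

Derivation:
Line 1: ['fish', 'owl', 'plate'] (min_width=14, slack=1)
Line 2: ['spoon', 'plane'] (min_width=11, slack=4)
Line 3: ['sleepy', 'fox'] (min_width=10, slack=5)
Line 4: ['night', 'read', 'if'] (min_width=13, slack=2)
Line 5: ['memory', 'number'] (min_width=13, slack=2)
Line 6: ['gentle', 'the'] (min_width=10, slack=5)
Line 7: ['gentle', 'that'] (min_width=11, slack=4)
Line 8: ['language', 'that'] (min_width=13, slack=2)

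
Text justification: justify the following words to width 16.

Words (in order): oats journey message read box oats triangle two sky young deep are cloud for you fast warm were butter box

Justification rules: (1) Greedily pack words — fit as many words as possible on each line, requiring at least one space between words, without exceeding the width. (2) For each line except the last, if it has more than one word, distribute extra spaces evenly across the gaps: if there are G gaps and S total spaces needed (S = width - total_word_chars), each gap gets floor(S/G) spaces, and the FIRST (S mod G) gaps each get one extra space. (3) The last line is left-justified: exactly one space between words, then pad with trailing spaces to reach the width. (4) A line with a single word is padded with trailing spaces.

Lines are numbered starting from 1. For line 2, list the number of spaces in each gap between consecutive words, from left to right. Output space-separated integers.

Answer: 1 1

Derivation:
Line 1: ['oats', 'journey'] (min_width=12, slack=4)
Line 2: ['message', 'read', 'box'] (min_width=16, slack=0)
Line 3: ['oats', 'triangle'] (min_width=13, slack=3)
Line 4: ['two', 'sky', 'young'] (min_width=13, slack=3)
Line 5: ['deep', 'are', 'cloud'] (min_width=14, slack=2)
Line 6: ['for', 'you', 'fast'] (min_width=12, slack=4)
Line 7: ['warm', 'were', 'butter'] (min_width=16, slack=0)
Line 8: ['box'] (min_width=3, slack=13)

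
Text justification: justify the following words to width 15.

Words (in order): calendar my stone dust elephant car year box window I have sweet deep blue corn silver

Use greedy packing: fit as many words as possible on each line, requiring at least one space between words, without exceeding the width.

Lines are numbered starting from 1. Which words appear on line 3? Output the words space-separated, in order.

Answer: elephant car

Derivation:
Line 1: ['calendar', 'my'] (min_width=11, slack=4)
Line 2: ['stone', 'dust'] (min_width=10, slack=5)
Line 3: ['elephant', 'car'] (min_width=12, slack=3)
Line 4: ['year', 'box', 'window'] (min_width=15, slack=0)
Line 5: ['I', 'have', 'sweet'] (min_width=12, slack=3)
Line 6: ['deep', 'blue', 'corn'] (min_width=14, slack=1)
Line 7: ['silver'] (min_width=6, slack=9)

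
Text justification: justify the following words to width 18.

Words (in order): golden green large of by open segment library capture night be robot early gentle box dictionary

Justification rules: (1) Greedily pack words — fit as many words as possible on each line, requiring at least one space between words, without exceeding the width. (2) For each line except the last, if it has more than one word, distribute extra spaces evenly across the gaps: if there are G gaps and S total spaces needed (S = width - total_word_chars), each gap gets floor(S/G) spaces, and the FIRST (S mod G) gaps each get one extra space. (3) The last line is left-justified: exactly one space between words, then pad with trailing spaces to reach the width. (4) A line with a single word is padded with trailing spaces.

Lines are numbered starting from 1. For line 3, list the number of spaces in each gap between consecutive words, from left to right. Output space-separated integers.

Answer: 4

Derivation:
Line 1: ['golden', 'green', 'large'] (min_width=18, slack=0)
Line 2: ['of', 'by', 'open', 'segment'] (min_width=18, slack=0)
Line 3: ['library', 'capture'] (min_width=15, slack=3)
Line 4: ['night', 'be', 'robot'] (min_width=14, slack=4)
Line 5: ['early', 'gentle', 'box'] (min_width=16, slack=2)
Line 6: ['dictionary'] (min_width=10, slack=8)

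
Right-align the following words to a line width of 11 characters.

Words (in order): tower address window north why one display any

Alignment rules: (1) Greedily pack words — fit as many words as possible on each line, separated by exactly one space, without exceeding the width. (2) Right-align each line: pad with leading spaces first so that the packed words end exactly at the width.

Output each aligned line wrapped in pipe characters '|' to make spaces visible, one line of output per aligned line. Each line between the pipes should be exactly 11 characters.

Answer: |      tower|
|    address|
|     window|
|  north why|
|one display|
|        any|

Derivation:
Line 1: ['tower'] (min_width=5, slack=6)
Line 2: ['address'] (min_width=7, slack=4)
Line 3: ['window'] (min_width=6, slack=5)
Line 4: ['north', 'why'] (min_width=9, slack=2)
Line 5: ['one', 'display'] (min_width=11, slack=0)
Line 6: ['any'] (min_width=3, slack=8)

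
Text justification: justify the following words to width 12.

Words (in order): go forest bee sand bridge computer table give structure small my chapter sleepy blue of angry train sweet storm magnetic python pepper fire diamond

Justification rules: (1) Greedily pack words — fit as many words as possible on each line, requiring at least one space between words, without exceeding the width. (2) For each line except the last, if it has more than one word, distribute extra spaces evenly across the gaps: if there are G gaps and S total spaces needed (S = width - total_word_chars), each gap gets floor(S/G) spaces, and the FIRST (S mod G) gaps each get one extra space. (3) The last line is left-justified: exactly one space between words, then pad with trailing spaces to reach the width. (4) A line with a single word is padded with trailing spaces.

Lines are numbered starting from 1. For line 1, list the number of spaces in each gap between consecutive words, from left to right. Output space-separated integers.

Line 1: ['go', 'forest'] (min_width=9, slack=3)
Line 2: ['bee', 'sand'] (min_width=8, slack=4)
Line 3: ['bridge'] (min_width=6, slack=6)
Line 4: ['computer'] (min_width=8, slack=4)
Line 5: ['table', 'give'] (min_width=10, slack=2)
Line 6: ['structure'] (min_width=9, slack=3)
Line 7: ['small', 'my'] (min_width=8, slack=4)
Line 8: ['chapter'] (min_width=7, slack=5)
Line 9: ['sleepy', 'blue'] (min_width=11, slack=1)
Line 10: ['of', 'angry'] (min_width=8, slack=4)
Line 11: ['train', 'sweet'] (min_width=11, slack=1)
Line 12: ['storm'] (min_width=5, slack=7)
Line 13: ['magnetic'] (min_width=8, slack=4)
Line 14: ['python'] (min_width=6, slack=6)
Line 15: ['pepper', 'fire'] (min_width=11, slack=1)
Line 16: ['diamond'] (min_width=7, slack=5)

Answer: 4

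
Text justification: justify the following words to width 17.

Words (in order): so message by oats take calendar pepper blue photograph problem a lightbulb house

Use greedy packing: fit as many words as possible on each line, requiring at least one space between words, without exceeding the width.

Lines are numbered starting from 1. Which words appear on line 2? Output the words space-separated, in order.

Answer: oats take

Derivation:
Line 1: ['so', 'message', 'by'] (min_width=13, slack=4)
Line 2: ['oats', 'take'] (min_width=9, slack=8)
Line 3: ['calendar', 'pepper'] (min_width=15, slack=2)
Line 4: ['blue', 'photograph'] (min_width=15, slack=2)
Line 5: ['problem', 'a'] (min_width=9, slack=8)
Line 6: ['lightbulb', 'house'] (min_width=15, slack=2)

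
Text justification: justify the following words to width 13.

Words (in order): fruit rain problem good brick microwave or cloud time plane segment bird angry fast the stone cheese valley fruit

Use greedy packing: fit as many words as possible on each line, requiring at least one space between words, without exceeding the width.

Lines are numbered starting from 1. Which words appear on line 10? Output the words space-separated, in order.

Line 1: ['fruit', 'rain'] (min_width=10, slack=3)
Line 2: ['problem', 'good'] (min_width=12, slack=1)
Line 3: ['brick'] (min_width=5, slack=8)
Line 4: ['microwave', 'or'] (min_width=12, slack=1)
Line 5: ['cloud', 'time'] (min_width=10, slack=3)
Line 6: ['plane', 'segment'] (min_width=13, slack=0)
Line 7: ['bird', 'angry'] (min_width=10, slack=3)
Line 8: ['fast', 'the'] (min_width=8, slack=5)
Line 9: ['stone', 'cheese'] (min_width=12, slack=1)
Line 10: ['valley', 'fruit'] (min_width=12, slack=1)

Answer: valley fruit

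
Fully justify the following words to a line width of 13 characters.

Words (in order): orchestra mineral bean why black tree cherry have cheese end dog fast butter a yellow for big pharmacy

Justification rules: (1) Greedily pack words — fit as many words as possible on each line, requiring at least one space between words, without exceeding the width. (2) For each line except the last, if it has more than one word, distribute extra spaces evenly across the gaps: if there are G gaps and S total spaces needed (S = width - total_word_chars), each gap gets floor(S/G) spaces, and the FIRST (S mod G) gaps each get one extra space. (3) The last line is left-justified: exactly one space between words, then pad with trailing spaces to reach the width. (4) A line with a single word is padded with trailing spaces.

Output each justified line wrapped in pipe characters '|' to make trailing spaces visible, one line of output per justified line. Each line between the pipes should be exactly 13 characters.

Line 1: ['orchestra'] (min_width=9, slack=4)
Line 2: ['mineral', 'bean'] (min_width=12, slack=1)
Line 3: ['why', 'black'] (min_width=9, slack=4)
Line 4: ['tree', 'cherry'] (min_width=11, slack=2)
Line 5: ['have', 'cheese'] (min_width=11, slack=2)
Line 6: ['end', 'dog', 'fast'] (min_width=12, slack=1)
Line 7: ['butter', 'a'] (min_width=8, slack=5)
Line 8: ['yellow', 'for'] (min_width=10, slack=3)
Line 9: ['big', 'pharmacy'] (min_width=12, slack=1)

Answer: |orchestra    |
|mineral  bean|
|why     black|
|tree   cherry|
|have   cheese|
|end  dog fast|
|butter      a|
|yellow    for|
|big pharmacy |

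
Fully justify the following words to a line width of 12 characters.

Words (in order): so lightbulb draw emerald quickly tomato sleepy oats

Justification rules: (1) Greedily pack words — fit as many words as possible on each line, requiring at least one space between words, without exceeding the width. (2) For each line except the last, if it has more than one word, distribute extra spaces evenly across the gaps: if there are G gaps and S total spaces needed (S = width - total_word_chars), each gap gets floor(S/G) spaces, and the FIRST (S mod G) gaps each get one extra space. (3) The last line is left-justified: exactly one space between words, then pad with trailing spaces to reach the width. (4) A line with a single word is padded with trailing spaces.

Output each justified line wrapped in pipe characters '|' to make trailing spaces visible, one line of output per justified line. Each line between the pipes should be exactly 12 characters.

Answer: |so lightbulb|
|draw emerald|
|quickly     |
|tomato      |
|sleepy oats |

Derivation:
Line 1: ['so', 'lightbulb'] (min_width=12, slack=0)
Line 2: ['draw', 'emerald'] (min_width=12, slack=0)
Line 3: ['quickly'] (min_width=7, slack=5)
Line 4: ['tomato'] (min_width=6, slack=6)
Line 5: ['sleepy', 'oats'] (min_width=11, slack=1)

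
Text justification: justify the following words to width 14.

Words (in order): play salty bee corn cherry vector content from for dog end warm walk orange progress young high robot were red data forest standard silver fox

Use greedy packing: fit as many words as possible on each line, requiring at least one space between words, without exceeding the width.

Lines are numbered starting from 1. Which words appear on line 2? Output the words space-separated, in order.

Line 1: ['play', 'salty', 'bee'] (min_width=14, slack=0)
Line 2: ['corn', 'cherry'] (min_width=11, slack=3)
Line 3: ['vector', 'content'] (min_width=14, slack=0)
Line 4: ['from', 'for', 'dog'] (min_width=12, slack=2)
Line 5: ['end', 'warm', 'walk'] (min_width=13, slack=1)
Line 6: ['orange'] (min_width=6, slack=8)
Line 7: ['progress', 'young'] (min_width=14, slack=0)
Line 8: ['high', 'robot'] (min_width=10, slack=4)
Line 9: ['were', 'red', 'data'] (min_width=13, slack=1)
Line 10: ['forest'] (min_width=6, slack=8)
Line 11: ['standard'] (min_width=8, slack=6)
Line 12: ['silver', 'fox'] (min_width=10, slack=4)

Answer: corn cherry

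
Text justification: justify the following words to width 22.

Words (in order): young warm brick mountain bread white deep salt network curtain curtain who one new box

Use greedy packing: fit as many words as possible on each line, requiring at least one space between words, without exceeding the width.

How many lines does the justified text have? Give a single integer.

Line 1: ['young', 'warm', 'brick'] (min_width=16, slack=6)
Line 2: ['mountain', 'bread', 'white'] (min_width=20, slack=2)
Line 3: ['deep', 'salt', 'network'] (min_width=17, slack=5)
Line 4: ['curtain', 'curtain', 'who'] (min_width=19, slack=3)
Line 5: ['one', 'new', 'box'] (min_width=11, slack=11)
Total lines: 5

Answer: 5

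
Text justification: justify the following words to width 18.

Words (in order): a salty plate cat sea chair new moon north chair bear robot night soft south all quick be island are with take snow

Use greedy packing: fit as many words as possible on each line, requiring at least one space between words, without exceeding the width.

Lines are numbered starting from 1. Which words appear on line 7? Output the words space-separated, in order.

Answer: take snow

Derivation:
Line 1: ['a', 'salty', 'plate', 'cat'] (min_width=17, slack=1)
Line 2: ['sea', 'chair', 'new', 'moon'] (min_width=18, slack=0)
Line 3: ['north', 'chair', 'bear'] (min_width=16, slack=2)
Line 4: ['robot', 'night', 'soft'] (min_width=16, slack=2)
Line 5: ['south', 'all', 'quick', 'be'] (min_width=18, slack=0)
Line 6: ['island', 'are', 'with'] (min_width=15, slack=3)
Line 7: ['take', 'snow'] (min_width=9, slack=9)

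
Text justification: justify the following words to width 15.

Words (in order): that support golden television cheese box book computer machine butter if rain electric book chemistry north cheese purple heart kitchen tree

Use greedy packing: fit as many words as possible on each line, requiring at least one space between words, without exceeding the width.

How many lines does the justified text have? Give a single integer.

Line 1: ['that', 'support'] (min_width=12, slack=3)
Line 2: ['golden'] (min_width=6, slack=9)
Line 3: ['television'] (min_width=10, slack=5)
Line 4: ['cheese', 'box', 'book'] (min_width=15, slack=0)
Line 5: ['computer'] (min_width=8, slack=7)
Line 6: ['machine', 'butter'] (min_width=14, slack=1)
Line 7: ['if', 'rain'] (min_width=7, slack=8)
Line 8: ['electric', 'book'] (min_width=13, slack=2)
Line 9: ['chemistry', 'north'] (min_width=15, slack=0)
Line 10: ['cheese', 'purple'] (min_width=13, slack=2)
Line 11: ['heart', 'kitchen'] (min_width=13, slack=2)
Line 12: ['tree'] (min_width=4, slack=11)
Total lines: 12

Answer: 12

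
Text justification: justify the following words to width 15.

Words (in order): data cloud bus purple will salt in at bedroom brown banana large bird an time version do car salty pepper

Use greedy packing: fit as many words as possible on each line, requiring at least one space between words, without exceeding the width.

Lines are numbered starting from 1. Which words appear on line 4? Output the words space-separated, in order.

Answer: bedroom brown

Derivation:
Line 1: ['data', 'cloud', 'bus'] (min_width=14, slack=1)
Line 2: ['purple', 'will'] (min_width=11, slack=4)
Line 3: ['salt', 'in', 'at'] (min_width=10, slack=5)
Line 4: ['bedroom', 'brown'] (min_width=13, slack=2)
Line 5: ['banana', 'large'] (min_width=12, slack=3)
Line 6: ['bird', 'an', 'time'] (min_width=12, slack=3)
Line 7: ['version', 'do', 'car'] (min_width=14, slack=1)
Line 8: ['salty', 'pepper'] (min_width=12, slack=3)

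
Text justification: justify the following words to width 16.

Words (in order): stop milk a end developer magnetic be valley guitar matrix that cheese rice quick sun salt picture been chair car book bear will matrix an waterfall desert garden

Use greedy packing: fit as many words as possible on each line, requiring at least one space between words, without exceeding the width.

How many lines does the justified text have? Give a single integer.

Line 1: ['stop', 'milk', 'a', 'end'] (min_width=15, slack=1)
Line 2: ['developer'] (min_width=9, slack=7)
Line 3: ['magnetic', 'be'] (min_width=11, slack=5)
Line 4: ['valley', 'guitar'] (min_width=13, slack=3)
Line 5: ['matrix', 'that'] (min_width=11, slack=5)
Line 6: ['cheese', 'rice'] (min_width=11, slack=5)
Line 7: ['quick', 'sun', 'salt'] (min_width=14, slack=2)
Line 8: ['picture', 'been'] (min_width=12, slack=4)
Line 9: ['chair', 'car', 'book'] (min_width=14, slack=2)
Line 10: ['bear', 'will', 'matrix'] (min_width=16, slack=0)
Line 11: ['an', 'waterfall'] (min_width=12, slack=4)
Line 12: ['desert', 'garden'] (min_width=13, slack=3)
Total lines: 12

Answer: 12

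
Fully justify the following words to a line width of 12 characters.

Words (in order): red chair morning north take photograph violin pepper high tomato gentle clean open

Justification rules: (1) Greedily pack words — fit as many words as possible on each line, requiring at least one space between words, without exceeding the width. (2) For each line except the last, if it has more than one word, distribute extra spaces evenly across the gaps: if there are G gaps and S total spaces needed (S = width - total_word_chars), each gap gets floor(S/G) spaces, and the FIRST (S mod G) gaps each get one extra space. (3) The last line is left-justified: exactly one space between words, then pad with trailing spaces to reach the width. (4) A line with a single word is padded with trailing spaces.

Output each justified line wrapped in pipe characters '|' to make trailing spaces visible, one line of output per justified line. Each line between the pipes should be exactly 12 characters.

Line 1: ['red', 'chair'] (min_width=9, slack=3)
Line 2: ['morning'] (min_width=7, slack=5)
Line 3: ['north', 'take'] (min_width=10, slack=2)
Line 4: ['photograph'] (min_width=10, slack=2)
Line 5: ['violin'] (min_width=6, slack=6)
Line 6: ['pepper', 'high'] (min_width=11, slack=1)
Line 7: ['tomato'] (min_width=6, slack=6)
Line 8: ['gentle', 'clean'] (min_width=12, slack=0)
Line 9: ['open'] (min_width=4, slack=8)

Answer: |red    chair|
|morning     |
|north   take|
|photograph  |
|violin      |
|pepper  high|
|tomato      |
|gentle clean|
|open        |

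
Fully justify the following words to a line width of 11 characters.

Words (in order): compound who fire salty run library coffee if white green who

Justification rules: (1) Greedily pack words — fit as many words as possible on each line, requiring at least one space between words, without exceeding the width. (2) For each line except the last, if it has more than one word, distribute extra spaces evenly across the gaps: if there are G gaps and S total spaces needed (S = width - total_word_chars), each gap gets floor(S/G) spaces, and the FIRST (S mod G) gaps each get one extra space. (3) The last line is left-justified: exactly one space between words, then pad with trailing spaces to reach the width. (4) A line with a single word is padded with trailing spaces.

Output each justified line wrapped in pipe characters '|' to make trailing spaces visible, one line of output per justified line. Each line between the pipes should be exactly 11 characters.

Line 1: ['compound'] (min_width=8, slack=3)
Line 2: ['who', 'fire'] (min_width=8, slack=3)
Line 3: ['salty', 'run'] (min_width=9, slack=2)
Line 4: ['library'] (min_width=7, slack=4)
Line 5: ['coffee', 'if'] (min_width=9, slack=2)
Line 6: ['white', 'green'] (min_width=11, slack=0)
Line 7: ['who'] (min_width=3, slack=8)

Answer: |compound   |
|who    fire|
|salty   run|
|library    |
|coffee   if|
|white green|
|who        |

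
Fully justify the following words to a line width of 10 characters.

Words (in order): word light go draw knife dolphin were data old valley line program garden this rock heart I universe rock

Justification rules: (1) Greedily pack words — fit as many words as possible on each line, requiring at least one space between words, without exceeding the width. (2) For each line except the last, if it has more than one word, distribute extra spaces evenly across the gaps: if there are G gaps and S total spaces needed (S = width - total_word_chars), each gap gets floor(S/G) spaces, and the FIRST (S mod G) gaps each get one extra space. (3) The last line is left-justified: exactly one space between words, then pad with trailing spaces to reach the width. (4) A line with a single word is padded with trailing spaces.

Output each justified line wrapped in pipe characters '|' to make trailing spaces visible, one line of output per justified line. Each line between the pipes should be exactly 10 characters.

Answer: |word light|
|go    draw|
|knife     |
|dolphin   |
|were  data|
|old valley|
|line      |
|program   |
|garden    |
|this  rock|
|heart    I|
|universe  |
|rock      |

Derivation:
Line 1: ['word', 'light'] (min_width=10, slack=0)
Line 2: ['go', 'draw'] (min_width=7, slack=3)
Line 3: ['knife'] (min_width=5, slack=5)
Line 4: ['dolphin'] (min_width=7, slack=3)
Line 5: ['were', 'data'] (min_width=9, slack=1)
Line 6: ['old', 'valley'] (min_width=10, slack=0)
Line 7: ['line'] (min_width=4, slack=6)
Line 8: ['program'] (min_width=7, slack=3)
Line 9: ['garden'] (min_width=6, slack=4)
Line 10: ['this', 'rock'] (min_width=9, slack=1)
Line 11: ['heart', 'I'] (min_width=7, slack=3)
Line 12: ['universe'] (min_width=8, slack=2)
Line 13: ['rock'] (min_width=4, slack=6)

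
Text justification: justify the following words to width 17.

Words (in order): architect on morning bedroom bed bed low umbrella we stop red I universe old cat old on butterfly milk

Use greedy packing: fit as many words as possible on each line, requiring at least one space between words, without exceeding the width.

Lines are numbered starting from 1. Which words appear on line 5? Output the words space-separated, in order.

Answer: red I universe

Derivation:
Line 1: ['architect', 'on'] (min_width=12, slack=5)
Line 2: ['morning', 'bedroom'] (min_width=15, slack=2)
Line 3: ['bed', 'bed', 'low'] (min_width=11, slack=6)
Line 4: ['umbrella', 'we', 'stop'] (min_width=16, slack=1)
Line 5: ['red', 'I', 'universe'] (min_width=14, slack=3)
Line 6: ['old', 'cat', 'old', 'on'] (min_width=14, slack=3)
Line 7: ['butterfly', 'milk'] (min_width=14, slack=3)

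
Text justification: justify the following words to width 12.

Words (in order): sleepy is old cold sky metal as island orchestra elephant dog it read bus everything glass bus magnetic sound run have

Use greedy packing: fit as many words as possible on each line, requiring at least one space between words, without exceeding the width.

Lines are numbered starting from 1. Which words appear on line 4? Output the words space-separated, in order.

Line 1: ['sleepy', 'is'] (min_width=9, slack=3)
Line 2: ['old', 'cold', 'sky'] (min_width=12, slack=0)
Line 3: ['metal', 'as'] (min_width=8, slack=4)
Line 4: ['island'] (min_width=6, slack=6)
Line 5: ['orchestra'] (min_width=9, slack=3)
Line 6: ['elephant', 'dog'] (min_width=12, slack=0)
Line 7: ['it', 'read', 'bus'] (min_width=11, slack=1)
Line 8: ['everything'] (min_width=10, slack=2)
Line 9: ['glass', 'bus'] (min_width=9, slack=3)
Line 10: ['magnetic'] (min_width=8, slack=4)
Line 11: ['sound', 'run'] (min_width=9, slack=3)
Line 12: ['have'] (min_width=4, slack=8)

Answer: island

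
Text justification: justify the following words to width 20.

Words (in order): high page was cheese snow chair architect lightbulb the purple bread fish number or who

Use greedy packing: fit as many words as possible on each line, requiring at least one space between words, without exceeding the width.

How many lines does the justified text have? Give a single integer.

Line 1: ['high', 'page', 'was', 'cheese'] (min_width=20, slack=0)
Line 2: ['snow', 'chair', 'architect'] (min_width=20, slack=0)
Line 3: ['lightbulb', 'the', 'purple'] (min_width=20, slack=0)
Line 4: ['bread', 'fish', 'number', 'or'] (min_width=20, slack=0)
Line 5: ['who'] (min_width=3, slack=17)
Total lines: 5

Answer: 5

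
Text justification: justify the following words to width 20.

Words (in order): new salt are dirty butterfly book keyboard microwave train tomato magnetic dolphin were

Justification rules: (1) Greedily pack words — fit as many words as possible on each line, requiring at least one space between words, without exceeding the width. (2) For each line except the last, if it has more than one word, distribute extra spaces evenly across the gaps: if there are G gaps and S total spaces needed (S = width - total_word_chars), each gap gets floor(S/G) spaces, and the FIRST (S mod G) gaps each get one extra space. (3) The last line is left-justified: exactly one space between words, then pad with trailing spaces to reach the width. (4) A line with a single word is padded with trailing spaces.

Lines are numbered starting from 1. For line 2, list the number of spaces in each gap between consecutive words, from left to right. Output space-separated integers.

Answer: 7

Derivation:
Line 1: ['new', 'salt', 'are', 'dirty'] (min_width=18, slack=2)
Line 2: ['butterfly', 'book'] (min_width=14, slack=6)
Line 3: ['keyboard', 'microwave'] (min_width=18, slack=2)
Line 4: ['train', 'tomato'] (min_width=12, slack=8)
Line 5: ['magnetic', 'dolphin'] (min_width=16, slack=4)
Line 6: ['were'] (min_width=4, slack=16)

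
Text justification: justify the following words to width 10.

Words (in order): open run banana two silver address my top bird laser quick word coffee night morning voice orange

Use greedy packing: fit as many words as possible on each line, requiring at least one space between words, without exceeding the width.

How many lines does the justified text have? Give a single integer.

Line 1: ['open', 'run'] (min_width=8, slack=2)
Line 2: ['banana', 'two'] (min_width=10, slack=0)
Line 3: ['silver'] (min_width=6, slack=4)
Line 4: ['address', 'my'] (min_width=10, slack=0)
Line 5: ['top', 'bird'] (min_width=8, slack=2)
Line 6: ['laser'] (min_width=5, slack=5)
Line 7: ['quick', 'word'] (min_width=10, slack=0)
Line 8: ['coffee'] (min_width=6, slack=4)
Line 9: ['night'] (min_width=5, slack=5)
Line 10: ['morning'] (min_width=7, slack=3)
Line 11: ['voice'] (min_width=5, slack=5)
Line 12: ['orange'] (min_width=6, slack=4)
Total lines: 12

Answer: 12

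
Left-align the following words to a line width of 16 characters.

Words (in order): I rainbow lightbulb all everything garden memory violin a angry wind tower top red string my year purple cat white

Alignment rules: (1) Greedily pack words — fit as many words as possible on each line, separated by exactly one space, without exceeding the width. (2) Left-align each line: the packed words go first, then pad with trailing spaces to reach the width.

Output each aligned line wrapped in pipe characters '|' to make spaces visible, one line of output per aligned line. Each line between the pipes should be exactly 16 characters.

Line 1: ['I', 'rainbow'] (min_width=9, slack=7)
Line 2: ['lightbulb', 'all'] (min_width=13, slack=3)
Line 3: ['everything'] (min_width=10, slack=6)
Line 4: ['garden', 'memory'] (min_width=13, slack=3)
Line 5: ['violin', 'a', 'angry'] (min_width=14, slack=2)
Line 6: ['wind', 'tower', 'top'] (min_width=14, slack=2)
Line 7: ['red', 'string', 'my'] (min_width=13, slack=3)
Line 8: ['year', 'purple', 'cat'] (min_width=15, slack=1)
Line 9: ['white'] (min_width=5, slack=11)

Answer: |I rainbow       |
|lightbulb all   |
|everything      |
|garden memory   |
|violin a angry  |
|wind tower top  |
|red string my   |
|year purple cat |
|white           |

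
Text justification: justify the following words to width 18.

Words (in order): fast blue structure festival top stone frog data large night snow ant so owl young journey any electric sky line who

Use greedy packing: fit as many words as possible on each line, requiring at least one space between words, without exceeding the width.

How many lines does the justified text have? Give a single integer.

Answer: 8

Derivation:
Line 1: ['fast', 'blue'] (min_width=9, slack=9)
Line 2: ['structure', 'festival'] (min_width=18, slack=0)
Line 3: ['top', 'stone', 'frog'] (min_width=14, slack=4)
Line 4: ['data', 'large', 'night'] (min_width=16, slack=2)
Line 5: ['snow', 'ant', 'so', 'owl'] (min_width=15, slack=3)
Line 6: ['young', 'journey', 'any'] (min_width=17, slack=1)
Line 7: ['electric', 'sky', 'line'] (min_width=17, slack=1)
Line 8: ['who'] (min_width=3, slack=15)
Total lines: 8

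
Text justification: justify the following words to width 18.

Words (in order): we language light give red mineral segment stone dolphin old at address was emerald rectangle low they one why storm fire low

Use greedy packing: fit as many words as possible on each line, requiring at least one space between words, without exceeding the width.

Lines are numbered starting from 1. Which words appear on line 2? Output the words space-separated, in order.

Answer: give red mineral

Derivation:
Line 1: ['we', 'language', 'light'] (min_width=17, slack=1)
Line 2: ['give', 'red', 'mineral'] (min_width=16, slack=2)
Line 3: ['segment', 'stone'] (min_width=13, slack=5)
Line 4: ['dolphin', 'old', 'at'] (min_width=14, slack=4)
Line 5: ['address', 'was'] (min_width=11, slack=7)
Line 6: ['emerald', 'rectangle'] (min_width=17, slack=1)
Line 7: ['low', 'they', 'one', 'why'] (min_width=16, slack=2)
Line 8: ['storm', 'fire', 'low'] (min_width=14, slack=4)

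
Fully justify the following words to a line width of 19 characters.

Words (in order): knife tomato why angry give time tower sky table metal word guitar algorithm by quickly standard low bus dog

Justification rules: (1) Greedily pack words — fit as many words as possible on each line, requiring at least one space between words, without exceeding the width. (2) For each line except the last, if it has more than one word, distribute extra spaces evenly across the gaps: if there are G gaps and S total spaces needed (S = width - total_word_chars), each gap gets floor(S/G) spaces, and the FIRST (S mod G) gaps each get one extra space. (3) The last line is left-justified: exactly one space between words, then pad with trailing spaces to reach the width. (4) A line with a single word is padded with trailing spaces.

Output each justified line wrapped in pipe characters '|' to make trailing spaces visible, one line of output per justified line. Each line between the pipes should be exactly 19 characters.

Answer: |knife   tomato  why|
|angry   give   time|
|tower   sky   table|
|metal  word  guitar|
|algorithm        by|
|quickly    standard|
|low bus dog        |

Derivation:
Line 1: ['knife', 'tomato', 'why'] (min_width=16, slack=3)
Line 2: ['angry', 'give', 'time'] (min_width=15, slack=4)
Line 3: ['tower', 'sky', 'table'] (min_width=15, slack=4)
Line 4: ['metal', 'word', 'guitar'] (min_width=17, slack=2)
Line 5: ['algorithm', 'by'] (min_width=12, slack=7)
Line 6: ['quickly', 'standard'] (min_width=16, slack=3)
Line 7: ['low', 'bus', 'dog'] (min_width=11, slack=8)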